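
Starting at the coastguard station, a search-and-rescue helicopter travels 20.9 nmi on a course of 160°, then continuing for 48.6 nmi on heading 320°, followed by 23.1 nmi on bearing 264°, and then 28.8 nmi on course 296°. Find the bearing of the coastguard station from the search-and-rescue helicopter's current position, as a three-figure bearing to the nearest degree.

Leg 1 (160°, 20.9 nmi): east 20.9 sin 160° = 7.15, north 20.9 cos 160° = -19.64
Leg 2 (320°, 48.6 nmi): east 48.6 sin 320° = -31.24, north 48.6 cos 320° = 37.23
Leg 3 (264°, 23.1 nmi): east 23.1 sin 264° = -22.97, north 23.1 cos 264° = -2.41
Leg 4 (296°, 28.8 nmi): east 28.8 sin 296° = -25.89, north 28.8 cos 296° = 12.63
Net displacement: -72.95 east, 27.80 north. Direction back to start is (72.95, -27.80): bearing = atan2(72.95, -27.80) mod 360° = 110.86° ≈ 111°.

111°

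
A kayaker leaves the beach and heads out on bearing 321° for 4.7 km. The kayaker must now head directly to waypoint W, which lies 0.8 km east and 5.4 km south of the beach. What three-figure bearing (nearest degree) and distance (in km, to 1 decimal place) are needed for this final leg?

157°, 9.8 km

Leg 1 (321°, 4.7 km): east 4.7 sin 321° = -2.96, north 4.7 cos 321° = 3.65
Current position: (-2.96, 3.65). Target: (0.8, -5.4). Remaining: Δeast = 3.76, Δnorth = -9.05.
Bearing = atan2(3.76, -9.05) mod 360° = 157.46°; distance = √((3.76)² + (-9.05)²) = 9.802 km.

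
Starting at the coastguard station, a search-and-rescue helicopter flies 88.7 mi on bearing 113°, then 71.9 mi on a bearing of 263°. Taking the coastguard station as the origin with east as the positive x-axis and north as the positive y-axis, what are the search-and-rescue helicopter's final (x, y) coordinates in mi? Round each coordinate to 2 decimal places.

Leg 1 (113°, 88.7 mi): east 88.7 sin 113° = 81.65, north 88.7 cos 113° = -34.66
Leg 2 (263°, 71.9 mi): east 71.9 sin 263° = -71.36, north 71.9 cos 263° = -8.76
Summing: 10.28 mi east, -43.42 mi north → (10.28, -43.42).

(10.28, -43.42)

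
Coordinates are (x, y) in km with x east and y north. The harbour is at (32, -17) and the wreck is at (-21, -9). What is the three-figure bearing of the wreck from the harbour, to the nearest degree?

Δeast = -21 − 32 = -53.00; Δnorth = -9 − -17 = 8.00.
Bearing = atan2(Δeast, Δnorth) mod 360° = 278.58° ≈ 279°.

279°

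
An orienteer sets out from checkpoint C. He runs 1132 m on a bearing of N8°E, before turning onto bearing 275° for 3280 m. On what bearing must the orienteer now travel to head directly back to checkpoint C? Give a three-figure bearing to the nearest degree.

114°

Leg 1 (N8°E, 1132 m): east 1132 sin 8° = 157.54, north 1132 cos 8° = 1120.98
Leg 2 (275°, 3280 m): east 3280 sin 275° = -3267.52, north 3280 cos 275° = 285.87
Net displacement: -3109.97 east, 1406.85 north. Direction back to start is (3109.97, -1406.85): bearing = atan2(3109.97, -1406.85) mod 360° = 114.34° ≈ 114°.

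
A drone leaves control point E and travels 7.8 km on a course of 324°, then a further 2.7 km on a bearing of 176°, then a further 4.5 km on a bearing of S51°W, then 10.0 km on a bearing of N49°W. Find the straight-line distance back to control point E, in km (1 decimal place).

Leg 1 (324°, 7.8 km): east 7.8 sin 324° = -4.58, north 7.8 cos 324° = 6.31
Leg 2 (176°, 2.7 km): east 2.7 sin 176° = 0.19, north 2.7 cos 176° = -2.69
Leg 3 (S51°W, 4.5 km): east 4.5 sin 231° = -3.50, north 4.5 cos 231° = -2.83
Leg 4 (N49°W, 10.0 km): east 10.0 sin 311° = -7.55, north 10.0 cos 311° = 6.56
Net: -15.44 east, 7.35 north. Distance = √((-15.44)² + (7.35)²) = 17.099 km.

17.1 km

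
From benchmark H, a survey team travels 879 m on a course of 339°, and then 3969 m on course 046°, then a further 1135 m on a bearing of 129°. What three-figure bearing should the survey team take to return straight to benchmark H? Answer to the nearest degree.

Leg 1 (339°, 879 m): east 879 sin 339° = -315.01, north 879 cos 339° = 820.62
Leg 2 (046°, 3969 m): east 3969 sin 46° = 2855.06, north 3969 cos 46° = 2757.10
Leg 3 (129°, 1135 m): east 1135 sin 129° = 882.06, north 1135 cos 129° = -714.28
Net displacement: 3422.11 east, 2863.44 north. Direction back to start is (-3422.11, -2863.44): bearing = atan2(-3422.11, -2863.44) mod 360° = 230.08° ≈ 230°.

230°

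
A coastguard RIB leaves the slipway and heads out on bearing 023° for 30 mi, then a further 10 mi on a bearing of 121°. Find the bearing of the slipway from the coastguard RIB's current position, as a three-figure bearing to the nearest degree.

222°

Leg 1 (023°, 30 mi): east 30 sin 23° = 11.72, north 30 cos 23° = 27.62
Leg 2 (121°, 10 mi): east 10 sin 121° = 8.57, north 10 cos 121° = -5.15
Net displacement: 20.29 east, 22.46 north. Direction back to start is (-20.29, -22.46): bearing = atan2(-20.29, -22.46) mod 360° = 222.09° ≈ 222°.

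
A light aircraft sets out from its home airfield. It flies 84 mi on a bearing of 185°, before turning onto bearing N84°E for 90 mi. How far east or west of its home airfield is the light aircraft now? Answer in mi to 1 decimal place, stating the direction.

Leg 1 (185°, 84 mi): east 84 sin 185° = -7.32, north 84 cos 185° = -83.68
Leg 2 (N84°E, 90 mi): east 90 sin 84° = 89.51, north 90 cos 84° = 9.41
Net east component: 82.19 mi.

82.2 mi east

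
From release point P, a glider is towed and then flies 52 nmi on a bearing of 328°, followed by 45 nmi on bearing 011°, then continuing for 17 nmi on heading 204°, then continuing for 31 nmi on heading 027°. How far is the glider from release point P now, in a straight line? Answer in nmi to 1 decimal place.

Leg 1 (328°, 52 nmi): east 52 sin 328° = -27.56, north 52 cos 328° = 44.10
Leg 2 (011°, 45 nmi): east 45 sin 11° = 8.59, north 45 cos 11° = 44.17
Leg 3 (204°, 17 nmi): east 17 sin 204° = -6.91, north 17 cos 204° = -15.53
Leg 4 (027°, 31 nmi): east 31 sin 27° = 14.07, north 31 cos 27° = 27.62
Net: -11.81 east, 100.36 north. Distance = √((-11.81)² + (100.36)²) = 101.055 nmi.

101.1 nmi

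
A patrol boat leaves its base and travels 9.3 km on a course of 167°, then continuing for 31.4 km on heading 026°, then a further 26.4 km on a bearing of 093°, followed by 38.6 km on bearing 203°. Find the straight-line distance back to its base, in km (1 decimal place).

Leg 1 (167°, 9.3 km): east 9.3 sin 167° = 2.09, north 9.3 cos 167° = -9.06
Leg 2 (026°, 31.4 km): east 31.4 sin 26° = 13.76, north 31.4 cos 26° = 28.22
Leg 3 (093°, 26.4 km): east 26.4 sin 93° = 26.36, north 26.4 cos 93° = -1.38
Leg 4 (203°, 38.6 km): east 38.6 sin 203° = -15.08, north 38.6 cos 203° = -35.53
Net: 27.14 east, -17.75 north. Distance = √((27.14)² + (-17.75)²) = 32.429 km.

32.4 km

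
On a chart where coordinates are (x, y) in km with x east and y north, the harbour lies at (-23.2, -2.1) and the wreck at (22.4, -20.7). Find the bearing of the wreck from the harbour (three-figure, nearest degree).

Δeast = 22.4 − -23.2 = 45.60; Δnorth = -20.7 − -2.1 = -18.60.
Bearing = atan2(Δeast, Δnorth) mod 360° = 112.19° ≈ 112°.

112°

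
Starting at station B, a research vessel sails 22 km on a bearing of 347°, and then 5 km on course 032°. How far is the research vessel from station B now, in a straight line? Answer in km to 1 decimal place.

25.8 km

Leg 1 (347°, 22 km): east 22 sin 347° = -4.95, north 22 cos 347° = 21.44
Leg 2 (032°, 5 km): east 5 sin 32° = 2.65, north 5 cos 32° = 4.24
Net: -2.30 east, 25.68 north. Distance = √((-2.30)² + (25.68)²) = 25.779 km.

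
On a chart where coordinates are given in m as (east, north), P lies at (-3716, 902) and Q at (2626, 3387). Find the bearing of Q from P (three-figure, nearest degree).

069°

Δeast = 2626 − -3716 = 6342.00; Δnorth = 3387 − 902 = 2485.00.
Bearing = atan2(Δeast, Δnorth) mod 360° = 68.60° ≈ 069°.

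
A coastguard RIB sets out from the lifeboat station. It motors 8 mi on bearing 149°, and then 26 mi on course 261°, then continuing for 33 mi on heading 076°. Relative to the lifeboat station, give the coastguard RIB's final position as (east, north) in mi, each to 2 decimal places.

Leg 1 (149°, 8 mi): east 8 sin 149° = 4.12, north 8 cos 149° = -6.86
Leg 2 (261°, 26 mi): east 26 sin 261° = -25.68, north 26 cos 261° = -4.07
Leg 3 (076°, 33 mi): east 33 sin 76° = 32.02, north 33 cos 76° = 7.98
Summing: 10.46 mi east, -2.94 mi north → (10.46, -2.94).

(10.46, -2.94)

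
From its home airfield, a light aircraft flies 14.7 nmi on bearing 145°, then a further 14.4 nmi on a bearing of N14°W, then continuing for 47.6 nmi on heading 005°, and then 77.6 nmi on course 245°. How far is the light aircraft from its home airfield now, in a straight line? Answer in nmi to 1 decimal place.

63.4 nmi

Leg 1 (145°, 14.7 nmi): east 14.7 sin 145° = 8.43, north 14.7 cos 145° = -12.04
Leg 2 (N14°W, 14.4 nmi): east 14.4 sin 346° = -3.48, north 14.4 cos 346° = 13.97
Leg 3 (005°, 47.6 nmi): east 47.6 sin 5° = 4.15, north 47.6 cos 5° = 47.42
Leg 4 (245°, 77.6 nmi): east 77.6 sin 245° = -70.33, north 77.6 cos 245° = -32.80
Net: -61.23 east, 16.55 north. Distance = √((-61.23)² + (16.55)²) = 63.431 nmi.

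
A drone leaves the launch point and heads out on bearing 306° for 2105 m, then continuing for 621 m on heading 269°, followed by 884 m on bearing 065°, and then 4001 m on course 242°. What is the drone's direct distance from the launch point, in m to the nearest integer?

Leg 1 (306°, 2105 m): east 2105 sin 306° = -1702.98, north 2105 cos 306° = 1237.29
Leg 2 (269°, 621 m): east 621 sin 269° = -620.91, north 621 cos 269° = -10.84
Leg 3 (065°, 884 m): east 884 sin 65° = 801.18, north 884 cos 65° = 373.59
Leg 4 (242°, 4001 m): east 4001 sin 242° = -3532.67, north 4001 cos 242° = -1878.36
Net: -5055.38 east, -278.31 north. Distance = √((-5055.38)² + (-278.31)²) = 5063.038 m.

5063 m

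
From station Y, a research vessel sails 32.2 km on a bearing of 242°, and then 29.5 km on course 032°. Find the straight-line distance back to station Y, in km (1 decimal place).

16.2 km

Leg 1 (242°, 32.2 km): east 32.2 sin 242° = -28.43, north 32.2 cos 242° = -15.12
Leg 2 (032°, 29.5 km): east 29.5 sin 32° = 15.63, north 29.5 cos 32° = 25.02
Net: -12.80 east, 9.90 north. Distance = √((-12.80)² + (9.90)²) = 16.181 km.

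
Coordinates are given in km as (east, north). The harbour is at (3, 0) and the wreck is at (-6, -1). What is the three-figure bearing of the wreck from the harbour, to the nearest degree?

Δeast = -6 − 3 = -9.00; Δnorth = -1 − 0 = -1.00.
Bearing = atan2(Δeast, Δnorth) mod 360° = 263.66° ≈ 264°.

264°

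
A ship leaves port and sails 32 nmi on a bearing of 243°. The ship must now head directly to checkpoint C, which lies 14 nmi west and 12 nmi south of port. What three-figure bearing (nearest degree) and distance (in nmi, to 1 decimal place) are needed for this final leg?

080°, 14.7 nmi

Leg 1 (243°, 32 nmi): east 32 sin 243° = -28.51, north 32 cos 243° = -14.53
Current position: (-28.51, -14.53). Target: (-14, -12). Remaining: Δeast = 14.51, Δnorth = 2.53.
Bearing = atan2(14.51, 2.53) mod 360° = 80.12°; distance = √((14.51)² + (2.53)²) = 14.731 nmi.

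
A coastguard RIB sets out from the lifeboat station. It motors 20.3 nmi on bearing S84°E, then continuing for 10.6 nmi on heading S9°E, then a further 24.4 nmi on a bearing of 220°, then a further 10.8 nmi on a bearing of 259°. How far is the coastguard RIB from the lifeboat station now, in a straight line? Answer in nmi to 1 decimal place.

33.6 nmi

Leg 1 (S84°E, 20.3 nmi): east 20.3 sin 96° = 20.19, north 20.3 cos 96° = -2.12
Leg 2 (S9°E, 10.6 nmi): east 10.6 sin 171° = 1.66, north 10.6 cos 171° = -10.47
Leg 3 (220°, 24.4 nmi): east 24.4 sin 220° = -15.68, north 24.4 cos 220° = -18.69
Leg 4 (259°, 10.8 nmi): east 10.8 sin 259° = -10.60, north 10.8 cos 259° = -2.06
Net: -4.44 east, -33.34 north. Distance = √((-4.44)² + (-33.34)²) = 33.638 nmi.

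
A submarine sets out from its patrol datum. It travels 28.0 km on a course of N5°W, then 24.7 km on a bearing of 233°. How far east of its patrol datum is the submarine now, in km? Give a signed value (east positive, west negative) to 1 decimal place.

-22.2 km

Leg 1 (N5°W, 28.0 km): east 28.0 sin 355° = -2.44, north 28.0 cos 355° = 27.89
Leg 2 (233°, 24.7 km): east 24.7 sin 233° = -19.73, north 24.7 cos 233° = -14.86
Net east component: -22.17 km.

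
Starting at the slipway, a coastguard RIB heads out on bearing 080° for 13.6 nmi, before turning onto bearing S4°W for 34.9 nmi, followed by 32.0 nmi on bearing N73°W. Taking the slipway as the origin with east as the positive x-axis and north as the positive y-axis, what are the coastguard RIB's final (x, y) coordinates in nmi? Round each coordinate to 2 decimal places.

(-19.64, -23.10)

Leg 1 (080°, 13.6 nmi): east 13.6 sin 80° = 13.39, north 13.6 cos 80° = 2.36
Leg 2 (S4°W, 34.9 nmi): east 34.9 sin 184° = -2.43, north 34.9 cos 184° = -34.81
Leg 3 (N73°W, 32.0 nmi): east 32.0 sin 287° = -30.60, north 32.0 cos 287° = 9.36
Summing: -19.64 nmi east, -23.10 nmi north → (-19.64, -23.10).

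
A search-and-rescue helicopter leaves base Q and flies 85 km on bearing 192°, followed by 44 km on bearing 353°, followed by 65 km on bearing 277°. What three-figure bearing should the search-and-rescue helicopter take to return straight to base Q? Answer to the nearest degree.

070°

Leg 1 (192°, 85 km): east 85 sin 192° = -17.67, north 85 cos 192° = -83.14
Leg 2 (353°, 44 km): east 44 sin 353° = -5.36, north 44 cos 353° = 43.67
Leg 3 (277°, 65 km): east 65 sin 277° = -64.52, north 65 cos 277° = 7.92
Net displacement: -87.55 east, -31.55 north. Direction back to start is (87.55, 31.55): bearing = atan2(87.55, 31.55) mod 360° = 70.18° ≈ 070°.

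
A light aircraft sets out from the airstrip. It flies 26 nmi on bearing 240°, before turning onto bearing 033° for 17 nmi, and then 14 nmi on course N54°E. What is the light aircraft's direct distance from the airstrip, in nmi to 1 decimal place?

9.7 nmi

Leg 1 (240°, 26 nmi): east 26 sin 240° = -22.52, north 26 cos 240° = -13.00
Leg 2 (033°, 17 nmi): east 17 sin 33° = 9.26, north 17 cos 33° = 14.26
Leg 3 (N54°E, 14 nmi): east 14 sin 54° = 11.33, north 14 cos 54° = 8.23
Net: -1.93 east, 9.49 north. Distance = √((-1.93)² + (9.49)²) = 9.681 nmi.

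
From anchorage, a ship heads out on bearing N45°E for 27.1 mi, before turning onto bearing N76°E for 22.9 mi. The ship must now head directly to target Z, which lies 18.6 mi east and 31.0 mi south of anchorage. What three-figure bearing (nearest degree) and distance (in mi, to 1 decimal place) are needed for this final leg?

202°, 60.2 mi

Leg 1 (N45°E, 27.1 mi): east 27.1 sin 45° = 19.16, north 27.1 cos 45° = 19.16
Leg 2 (N76°E, 22.9 mi): east 22.9 sin 76° = 22.22, north 22.9 cos 76° = 5.54
Current position: (41.38, 24.70). Target: (18.6, -31.0). Remaining: Δeast = -22.78, Δnorth = -55.70.
Bearing = atan2(-22.78, -55.70) mod 360° = 202.24°; distance = √((-22.78)² + (-55.70)²) = 60.182 mi.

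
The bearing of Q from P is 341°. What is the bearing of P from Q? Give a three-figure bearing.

161°

Back-bearing = 341° − 180° = 161°.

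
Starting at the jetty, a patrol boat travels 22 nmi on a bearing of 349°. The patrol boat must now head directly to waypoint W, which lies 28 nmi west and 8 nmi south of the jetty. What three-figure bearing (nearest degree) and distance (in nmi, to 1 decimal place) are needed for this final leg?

219°, 38.0 nmi

Leg 1 (349°, 22 nmi): east 22 sin 349° = -4.20, north 22 cos 349° = 21.60
Current position: (-4.20, 21.60). Target: (-28, -8). Remaining: Δeast = -23.80, Δnorth = -29.60.
Bearing = atan2(-23.80, -29.60) mod 360° = 218.81°; distance = √((-23.80)² + (-29.60)²) = 37.980 nmi.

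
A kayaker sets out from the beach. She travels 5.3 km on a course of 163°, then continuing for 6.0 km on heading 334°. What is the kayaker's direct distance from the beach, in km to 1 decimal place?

Leg 1 (163°, 5.3 km): east 5.3 sin 163° = 1.55, north 5.3 cos 163° = -5.07
Leg 2 (334°, 6.0 km): east 6.0 sin 334° = -2.63, north 6.0 cos 334° = 5.39
Net: -1.08 east, 0.32 north. Distance = √((-1.08)² + (0.32)²) = 1.128 km.

1.1 km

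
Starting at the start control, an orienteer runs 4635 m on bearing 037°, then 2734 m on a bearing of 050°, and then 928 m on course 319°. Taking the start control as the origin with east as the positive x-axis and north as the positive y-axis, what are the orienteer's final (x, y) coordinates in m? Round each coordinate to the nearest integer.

(4275, 6159)

Leg 1 (037°, 4635 m): east 4635 sin 37° = 2789.41, north 4635 cos 37° = 3701.68
Leg 2 (050°, 2734 m): east 2734 sin 50° = 2094.37, north 2734 cos 50° = 1757.38
Leg 3 (319°, 928 m): east 928 sin 319° = -608.82, north 928 cos 319° = 700.37
Summing: 4274.96 m east, 6159.43 m north → (4275, 6159).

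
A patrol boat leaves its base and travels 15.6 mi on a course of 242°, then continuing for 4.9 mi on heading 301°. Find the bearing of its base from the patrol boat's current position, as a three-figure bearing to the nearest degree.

Leg 1 (242°, 15.6 mi): east 15.6 sin 242° = -13.77, north 15.6 cos 242° = -7.32
Leg 2 (301°, 4.9 mi): east 4.9 sin 301° = -4.20, north 4.9 cos 301° = 2.52
Net displacement: -17.97 east, -4.80 north. Direction back to start is (17.97, 4.80): bearing = atan2(17.97, 4.80) mod 360° = 75.05° ≈ 075°.

075°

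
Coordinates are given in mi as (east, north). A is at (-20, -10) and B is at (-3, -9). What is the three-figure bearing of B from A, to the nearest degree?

087°

Δeast = -3 − -20 = 17.00; Δnorth = -9 − -10 = 1.00.
Bearing = atan2(Δeast, Δnorth) mod 360° = 86.63° ≈ 087°.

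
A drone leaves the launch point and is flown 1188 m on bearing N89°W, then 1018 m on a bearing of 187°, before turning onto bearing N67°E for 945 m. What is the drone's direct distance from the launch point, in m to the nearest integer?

Leg 1 (N89°W, 1188 m): east 1188 sin 271° = -1187.82, north 1188 cos 271° = 20.73
Leg 2 (187°, 1018 m): east 1018 sin 187° = -124.06, north 1018 cos 187° = -1010.41
Leg 3 (N67°E, 945 m): east 945 sin 67° = 869.88, north 945 cos 67° = 369.24
Net: -442.00 east, -620.44 north. Distance = √((-442.00)² + (-620.44)²) = 761.782 m.

762 m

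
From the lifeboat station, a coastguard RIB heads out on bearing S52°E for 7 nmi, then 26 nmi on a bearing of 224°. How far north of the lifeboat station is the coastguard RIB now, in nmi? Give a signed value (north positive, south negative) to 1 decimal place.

-23.0 nmi

Leg 1 (S52°E, 7 nmi): east 7 sin 128° = 5.52, north 7 cos 128° = -4.31
Leg 2 (224°, 26 nmi): east 26 sin 224° = -18.06, north 26 cos 224° = -18.70
Net north component: -23.01 nmi.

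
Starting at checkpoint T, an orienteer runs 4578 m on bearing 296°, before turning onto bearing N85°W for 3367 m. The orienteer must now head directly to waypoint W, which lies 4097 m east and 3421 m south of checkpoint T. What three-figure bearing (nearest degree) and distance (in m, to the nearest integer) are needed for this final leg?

116°, 12904 m

Leg 1 (296°, 4578 m): east 4578 sin 296° = -4114.68, north 4578 cos 296° = 2006.86
Leg 2 (N85°W, 3367 m): east 3367 sin 275° = -3354.19, north 3367 cos 275° = 293.45
Current position: (-7468.87, 2300.32). Target: (4097, -3421). Remaining: Δeast = 11565.87, Δnorth = -5721.32.
Bearing = atan2(11565.87, -5721.32) mod 360° = 116.32°; distance = √((11565.87)² + (-5721.32)²) = 12903.594 m.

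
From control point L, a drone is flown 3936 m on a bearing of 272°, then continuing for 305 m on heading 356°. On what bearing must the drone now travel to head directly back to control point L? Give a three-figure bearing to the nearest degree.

Leg 1 (272°, 3936 m): east 3936 sin 272° = -3933.60, north 3936 cos 272° = 137.36
Leg 2 (356°, 305 m): east 305 sin 356° = -21.28, north 305 cos 356° = 304.26
Net displacement: -3954.88 east, 441.62 north. Direction back to start is (3954.88, -441.62): bearing = atan2(3954.88, -441.62) mod 360° = 96.37° ≈ 096°.

096°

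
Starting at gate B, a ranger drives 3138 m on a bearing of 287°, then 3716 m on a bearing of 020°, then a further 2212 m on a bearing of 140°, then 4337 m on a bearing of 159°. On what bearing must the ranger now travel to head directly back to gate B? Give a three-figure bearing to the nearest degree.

Leg 1 (287°, 3138 m): east 3138 sin 287° = -3000.88, north 3138 cos 287° = 917.46
Leg 2 (020°, 3716 m): east 3716 sin 20° = 1270.95, north 3716 cos 20° = 3491.90
Leg 3 (140°, 2212 m): east 2212 sin 140° = 1421.85, north 2212 cos 140° = -1694.49
Leg 4 (159°, 4337 m): east 4337 sin 159° = 1554.24, north 4337 cos 159° = -4048.94
Net displacement: 1246.15 east, -1334.07 north. Direction back to start is (-1246.15, 1334.07): bearing = atan2(-1246.15, 1334.07) mod 360° = 316.95° ≈ 317°.

317°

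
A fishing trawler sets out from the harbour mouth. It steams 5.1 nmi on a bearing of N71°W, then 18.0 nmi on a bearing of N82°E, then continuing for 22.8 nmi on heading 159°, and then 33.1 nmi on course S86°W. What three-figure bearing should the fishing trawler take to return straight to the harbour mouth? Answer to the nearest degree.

031°

Leg 1 (N71°W, 5.1 nmi): east 5.1 sin 289° = -4.82, north 5.1 cos 289° = 1.66
Leg 2 (N82°E, 18.0 nmi): east 18.0 sin 82° = 17.82, north 18.0 cos 82° = 2.51
Leg 3 (159°, 22.8 nmi): east 22.8 sin 159° = 8.17, north 22.8 cos 159° = -21.29
Leg 4 (S86°W, 33.1 nmi): east 33.1 sin 266° = -33.02, north 33.1 cos 266° = -2.31
Net displacement: -11.85 east, -19.43 north. Direction back to start is (11.85, 19.43): bearing = atan2(11.85, 19.43) mod 360° = 31.37° ≈ 031°.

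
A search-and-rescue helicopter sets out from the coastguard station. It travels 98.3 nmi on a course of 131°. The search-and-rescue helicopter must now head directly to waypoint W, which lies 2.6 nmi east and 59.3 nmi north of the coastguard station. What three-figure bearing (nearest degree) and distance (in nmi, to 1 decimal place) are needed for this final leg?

Leg 1 (131°, 98.3 nmi): east 98.3 sin 131° = 74.19, north 98.3 cos 131° = -64.49
Current position: (74.19, -64.49). Target: (2.6, 59.3). Remaining: Δeast = -71.59, Δnorth = 123.79.
Bearing = atan2(-71.59, 123.79) mod 360° = 329.96°; distance = √((-71.59)² + (123.79)²) = 143.000 nmi.

330°, 143.0 nmi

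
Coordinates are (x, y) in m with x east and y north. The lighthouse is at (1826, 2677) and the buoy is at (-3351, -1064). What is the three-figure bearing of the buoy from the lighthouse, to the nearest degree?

234°

Δeast = -3351 − 1826 = -5177.00; Δnorth = -1064 − 2677 = -3741.00.
Bearing = atan2(Δeast, Δnorth) mod 360° = 234.15° ≈ 234°.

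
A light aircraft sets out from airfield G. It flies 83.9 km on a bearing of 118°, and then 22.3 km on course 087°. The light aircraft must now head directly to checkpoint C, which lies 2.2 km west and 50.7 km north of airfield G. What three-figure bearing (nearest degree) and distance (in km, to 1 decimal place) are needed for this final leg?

312°, 132.7 km

Leg 1 (118°, 83.9 km): east 83.9 sin 118° = 74.08, north 83.9 cos 118° = -39.39
Leg 2 (087°, 22.3 km): east 22.3 sin 87° = 22.27, north 22.3 cos 87° = 1.17
Current position: (96.35, -38.22). Target: (-2.2, 50.7). Remaining: Δeast = -98.55, Δnorth = 88.92.
Bearing = atan2(-98.55, 88.92) mod 360° = 312.06°; distance = √((-98.55)² + (88.92)²) = 132.736 km.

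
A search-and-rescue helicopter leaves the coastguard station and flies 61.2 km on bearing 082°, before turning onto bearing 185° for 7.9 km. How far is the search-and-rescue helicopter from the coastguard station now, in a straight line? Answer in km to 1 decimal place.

Leg 1 (082°, 61.2 km): east 61.2 sin 82° = 60.60, north 61.2 cos 82° = 8.52
Leg 2 (185°, 7.9 km): east 7.9 sin 185° = -0.69, north 7.9 cos 185° = -7.87
Net: 59.92 east, 0.65 north. Distance = √((59.92)² + (0.65)²) = 59.919 km.

59.9 km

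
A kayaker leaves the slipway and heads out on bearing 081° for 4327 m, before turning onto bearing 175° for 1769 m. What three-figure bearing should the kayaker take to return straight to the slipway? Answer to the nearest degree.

284°

Leg 1 (081°, 4327 m): east 4327 sin 81° = 4273.73, north 4327 cos 81° = 676.89
Leg 2 (175°, 1769 m): east 1769 sin 175° = 154.18, north 1769 cos 175° = -1762.27
Net displacement: 4427.91 east, -1085.38 north. Direction back to start is (-4427.91, 1085.38): bearing = atan2(-4427.91, 1085.38) mod 360° = 283.77° ≈ 284°.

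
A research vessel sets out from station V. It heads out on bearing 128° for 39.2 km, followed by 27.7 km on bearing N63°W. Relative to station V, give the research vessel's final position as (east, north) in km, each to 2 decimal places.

Leg 1 (128°, 39.2 km): east 39.2 sin 128° = 30.89, north 39.2 cos 128° = -24.13
Leg 2 (N63°W, 27.7 km): east 27.7 sin 297° = -24.68, north 27.7 cos 297° = 12.58
Summing: 6.21 km east, -11.56 km north → (6.21, -11.56).

(6.21, -11.56)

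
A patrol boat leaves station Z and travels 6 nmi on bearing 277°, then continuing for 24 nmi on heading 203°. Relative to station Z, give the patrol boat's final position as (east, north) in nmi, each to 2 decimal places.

(-15.33, -21.36)

Leg 1 (277°, 6 nmi): east 6 sin 277° = -5.96, north 6 cos 277° = 0.73
Leg 2 (203°, 24 nmi): east 24 sin 203° = -9.38, north 24 cos 203° = -22.09
Summing: -15.33 nmi east, -21.36 nmi north → (-15.33, -21.36).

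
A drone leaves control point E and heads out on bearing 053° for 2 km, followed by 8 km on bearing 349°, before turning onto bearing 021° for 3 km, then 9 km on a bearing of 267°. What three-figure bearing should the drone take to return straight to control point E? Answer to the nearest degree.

145°

Leg 1 (053°, 2 km): east 2 sin 53° = 1.60, north 2 cos 53° = 1.20
Leg 2 (349°, 8 km): east 8 sin 349° = -1.53, north 8 cos 349° = 7.85
Leg 3 (021°, 3 km): east 3 sin 21° = 1.08, north 3 cos 21° = 2.80
Leg 4 (267°, 9 km): east 9 sin 267° = -8.99, north 9 cos 267° = -0.47
Net displacement: -7.84 east, 11.39 north. Direction back to start is (7.84, -11.39): bearing = atan2(7.84, -11.39) mod 360° = 145.44° ≈ 145°.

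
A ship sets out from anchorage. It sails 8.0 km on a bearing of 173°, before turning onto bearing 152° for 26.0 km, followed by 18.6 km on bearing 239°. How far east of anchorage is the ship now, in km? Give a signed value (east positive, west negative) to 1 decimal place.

-2.8 km

Leg 1 (173°, 8.0 km): east 8.0 sin 173° = 0.97, north 8.0 cos 173° = -7.94
Leg 2 (152°, 26.0 km): east 26.0 sin 152° = 12.21, north 26.0 cos 152° = -22.96
Leg 3 (239°, 18.6 km): east 18.6 sin 239° = -15.94, north 18.6 cos 239° = -9.58
Net east component: -2.76 km.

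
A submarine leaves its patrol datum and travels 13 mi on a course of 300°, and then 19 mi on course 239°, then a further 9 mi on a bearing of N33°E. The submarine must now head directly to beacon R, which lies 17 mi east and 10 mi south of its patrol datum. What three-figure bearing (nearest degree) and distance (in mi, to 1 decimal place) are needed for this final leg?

Leg 1 (300°, 13 mi): east 13 sin 300° = -11.26, north 13 cos 300° = 6.50
Leg 2 (239°, 19 mi): east 19 sin 239° = -16.29, north 19 cos 239° = -9.79
Leg 3 (N33°E, 9 mi): east 9 sin 33° = 4.90, north 9 cos 33° = 7.55
Current position: (-22.64, 4.26). Target: (17, -10). Remaining: Δeast = 39.64, Δnorth = -14.26.
Bearing = atan2(39.64, -14.26) mod 360° = 109.79°; distance = √((39.64)² + (-14.26)²) = 42.130 mi.

110°, 42.1 mi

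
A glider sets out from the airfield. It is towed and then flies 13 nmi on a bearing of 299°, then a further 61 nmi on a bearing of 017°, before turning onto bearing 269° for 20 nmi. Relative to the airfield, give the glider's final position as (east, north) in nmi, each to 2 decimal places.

(-13.53, 64.29)

Leg 1 (299°, 13 nmi): east 13 sin 299° = -11.37, north 13 cos 299° = 6.30
Leg 2 (017°, 61 nmi): east 61 sin 17° = 17.83, north 61 cos 17° = 58.33
Leg 3 (269°, 20 nmi): east 20 sin 269° = -20.00, north 20 cos 269° = -0.35
Summing: -13.53 nmi east, 64.29 nmi north → (-13.53, 64.29).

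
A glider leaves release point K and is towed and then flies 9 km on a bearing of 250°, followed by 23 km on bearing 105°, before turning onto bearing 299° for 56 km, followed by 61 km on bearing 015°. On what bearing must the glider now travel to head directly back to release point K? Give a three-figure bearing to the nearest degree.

166°

Leg 1 (250°, 9 km): east 9 sin 250° = -8.46, north 9 cos 250° = -3.08
Leg 2 (105°, 23 km): east 23 sin 105° = 22.22, north 23 cos 105° = -5.95
Leg 3 (299°, 56 km): east 56 sin 299° = -48.98, north 56 cos 299° = 27.15
Leg 4 (015°, 61 km): east 61 sin 15° = 15.79, north 61 cos 15° = 58.92
Net displacement: -19.43 east, 77.04 north. Direction back to start is (19.43, -77.04): bearing = atan2(19.43, -77.04) mod 360° = 165.84° ≈ 166°.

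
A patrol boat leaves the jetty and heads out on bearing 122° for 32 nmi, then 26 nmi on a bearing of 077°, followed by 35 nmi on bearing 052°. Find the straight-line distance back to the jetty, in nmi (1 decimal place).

80.7 nmi

Leg 1 (122°, 32 nmi): east 32 sin 122° = 27.14, north 32 cos 122° = -16.96
Leg 2 (077°, 26 nmi): east 26 sin 77° = 25.33, north 26 cos 77° = 5.85
Leg 3 (052°, 35 nmi): east 35 sin 52° = 27.58, north 35 cos 52° = 21.55
Net: 80.05 east, 10.44 north. Distance = √((80.05)² + (10.44)²) = 80.729 nmi.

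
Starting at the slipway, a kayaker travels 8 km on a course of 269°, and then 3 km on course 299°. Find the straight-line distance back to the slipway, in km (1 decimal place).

Leg 1 (269°, 8 km): east 8 sin 269° = -8.00, north 8 cos 269° = -0.14
Leg 2 (299°, 3 km): east 3 sin 299° = -2.62, north 3 cos 299° = 1.45
Net: -10.62 east, 1.31 north. Distance = √((-10.62)² + (1.31)²) = 10.704 km.

10.7 km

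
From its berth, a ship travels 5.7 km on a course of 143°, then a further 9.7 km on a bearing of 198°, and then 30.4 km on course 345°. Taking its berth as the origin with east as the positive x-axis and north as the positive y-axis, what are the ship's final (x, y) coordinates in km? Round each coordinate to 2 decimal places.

Leg 1 (143°, 5.7 km): east 5.7 sin 143° = 3.43, north 5.7 cos 143° = -4.55
Leg 2 (198°, 9.7 km): east 9.7 sin 198° = -3.00, north 9.7 cos 198° = -9.23
Leg 3 (345°, 30.4 km): east 30.4 sin 345° = -7.87, north 30.4 cos 345° = 29.36
Summing: -7.44 km east, 15.59 km north → (-7.44, 15.59).

(-7.44, 15.59)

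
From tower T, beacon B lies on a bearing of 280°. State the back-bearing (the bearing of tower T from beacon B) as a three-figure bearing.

Back-bearing = 280° − 180° = 100°.

100°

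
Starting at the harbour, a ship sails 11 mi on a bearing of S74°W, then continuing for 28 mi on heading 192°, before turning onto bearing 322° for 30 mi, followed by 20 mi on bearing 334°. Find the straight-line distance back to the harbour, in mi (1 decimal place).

45.0 mi

Leg 1 (S74°W, 11 mi): east 11 sin 254° = -10.57, north 11 cos 254° = -3.03
Leg 2 (192°, 28 mi): east 28 sin 192° = -5.82, north 28 cos 192° = -27.39
Leg 3 (322°, 30 mi): east 30 sin 322° = -18.47, north 30 cos 322° = 23.64
Leg 4 (334°, 20 mi): east 20 sin 334° = -8.77, north 20 cos 334° = 17.98
Net: -43.63 east, 11.20 north. Distance = √((-43.63)² + (11.20)²) = 45.046 mi.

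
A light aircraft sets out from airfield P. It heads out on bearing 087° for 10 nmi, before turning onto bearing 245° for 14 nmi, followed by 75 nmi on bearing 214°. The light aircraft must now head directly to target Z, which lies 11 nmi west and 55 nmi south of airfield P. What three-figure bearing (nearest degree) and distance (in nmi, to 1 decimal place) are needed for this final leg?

Leg 1 (087°, 10 nmi): east 10 sin 87° = 9.99, north 10 cos 87° = 0.52
Leg 2 (245°, 14 nmi): east 14 sin 245° = -12.69, north 14 cos 245° = -5.92
Leg 3 (214°, 75 nmi): east 75 sin 214° = -41.94, north 75 cos 214° = -62.18
Current position: (-44.64, -67.57). Target: (-11, -55). Remaining: Δeast = 33.64, Δnorth = 12.57.
Bearing = atan2(33.64, 12.57) mod 360° = 69.51°; distance = √((33.64)² + (12.57)²) = 35.914 nmi.

070°, 35.9 nmi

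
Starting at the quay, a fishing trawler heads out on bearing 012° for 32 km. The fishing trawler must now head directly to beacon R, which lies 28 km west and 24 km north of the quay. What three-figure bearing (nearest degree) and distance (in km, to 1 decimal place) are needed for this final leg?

258°, 35.4 km

Leg 1 (012°, 32 km): east 32 sin 12° = 6.65, north 32 cos 12° = 31.30
Current position: (6.65, 31.30). Target: (-28, 24). Remaining: Δeast = -34.65, Δnorth = -7.30.
Bearing = atan2(-34.65, -7.30) mod 360° = 258.10°; distance = √((-34.65)² + (-7.30)²) = 35.414 km.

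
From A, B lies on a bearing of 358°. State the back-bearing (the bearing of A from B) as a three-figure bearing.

Back-bearing = 358° − 180° = 178°.

178°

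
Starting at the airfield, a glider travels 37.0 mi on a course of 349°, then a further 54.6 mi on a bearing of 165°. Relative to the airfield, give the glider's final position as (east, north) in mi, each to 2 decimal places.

(7.07, -16.42)

Leg 1 (349°, 37.0 mi): east 37.0 sin 349° = -7.06, north 37.0 cos 349° = 36.32
Leg 2 (165°, 54.6 mi): east 54.6 sin 165° = 14.13, north 54.6 cos 165° = -52.74
Summing: 7.07 mi east, -16.42 mi north → (7.07, -16.42).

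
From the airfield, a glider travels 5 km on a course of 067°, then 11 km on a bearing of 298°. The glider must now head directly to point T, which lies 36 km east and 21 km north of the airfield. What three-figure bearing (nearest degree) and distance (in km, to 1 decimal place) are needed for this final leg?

Leg 1 (067°, 5 km): east 5 sin 67° = 4.60, north 5 cos 67° = 1.95
Leg 2 (298°, 11 km): east 11 sin 298° = -9.71, north 11 cos 298° = 5.16
Current position: (-5.11, 7.12). Target: (36, 21). Remaining: Δeast = 41.11, Δnorth = 13.88.
Bearing = atan2(41.11, 13.88) mod 360° = 71.34°; distance = √((41.11)² + (13.88)²) = 43.391 km.

071°, 43.4 km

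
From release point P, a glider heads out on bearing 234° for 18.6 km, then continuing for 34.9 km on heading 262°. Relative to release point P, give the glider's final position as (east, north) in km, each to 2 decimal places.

Leg 1 (234°, 18.6 km): east 18.6 sin 234° = -15.05, north 18.6 cos 234° = -10.93
Leg 2 (262°, 34.9 km): east 34.9 sin 262° = -34.56, north 34.9 cos 262° = -4.86
Summing: -49.61 km east, -15.79 km north → (-49.61, -15.79).

(-49.61, -15.79)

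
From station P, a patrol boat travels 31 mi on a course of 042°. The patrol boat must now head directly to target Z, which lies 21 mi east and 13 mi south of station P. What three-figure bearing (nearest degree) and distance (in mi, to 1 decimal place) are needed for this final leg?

Leg 1 (042°, 31 mi): east 31 sin 42° = 20.74, north 31 cos 42° = 23.04
Current position: (20.74, 23.04). Target: (21, -13). Remaining: Δeast = 0.26, Δnorth = -36.04.
Bearing = atan2(0.26, -36.04) mod 360° = 179.59°; distance = √((0.26)² + (-36.04)²) = 36.038 mi.

180°, 36.0 mi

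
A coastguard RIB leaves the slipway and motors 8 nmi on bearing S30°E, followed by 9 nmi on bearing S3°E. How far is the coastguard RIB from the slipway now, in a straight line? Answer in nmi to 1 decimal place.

16.5 nmi

Leg 1 (S30°E, 8 nmi): east 8 sin 150° = 4.00, north 8 cos 150° = -6.93
Leg 2 (S3°E, 9 nmi): east 9 sin 177° = 0.47, north 9 cos 177° = -8.99
Net: 4.47 east, -15.92 north. Distance = √((4.47)² + (-15.92)²) = 16.532 nmi.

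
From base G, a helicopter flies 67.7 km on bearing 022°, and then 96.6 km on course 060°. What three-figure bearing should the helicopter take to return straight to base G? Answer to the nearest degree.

Leg 1 (022°, 67.7 km): east 67.7 sin 22° = 25.36, north 67.7 cos 22° = 62.77
Leg 2 (060°, 96.6 km): east 96.6 sin 60° = 83.66, north 96.6 cos 60° = 48.30
Net displacement: 109.02 east, 111.07 north. Direction back to start is (-109.02, -111.07): bearing = atan2(-109.02, -111.07) mod 360° = 224.47° ≈ 224°.

224°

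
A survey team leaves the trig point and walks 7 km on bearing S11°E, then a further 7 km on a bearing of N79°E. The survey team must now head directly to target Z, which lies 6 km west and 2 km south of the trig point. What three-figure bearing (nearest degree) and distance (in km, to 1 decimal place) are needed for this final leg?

284°, 14.6 km

Leg 1 (S11°E, 7 km): east 7 sin 169° = 1.34, north 7 cos 169° = -6.87
Leg 2 (N79°E, 7 km): east 7 sin 79° = 6.87, north 7 cos 79° = 1.34
Current position: (8.21, -5.54). Target: (-6, -2). Remaining: Δeast = -14.21, Δnorth = 3.54.
Bearing = atan2(-14.21, 3.54) mod 360° = 283.98°; distance = √((-14.21)² + (3.54)²) = 14.640 km.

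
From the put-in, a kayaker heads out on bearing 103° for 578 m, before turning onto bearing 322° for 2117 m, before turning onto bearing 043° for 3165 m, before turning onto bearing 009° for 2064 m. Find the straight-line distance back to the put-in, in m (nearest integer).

6143 m

Leg 1 (103°, 578 m): east 578 sin 103° = 563.19, north 578 cos 103° = -130.02
Leg 2 (322°, 2117 m): east 2117 sin 322° = -1303.36, north 2117 cos 322° = 1668.22
Leg 3 (043°, 3165 m): east 3165 sin 43° = 2158.52, north 3165 cos 43° = 2314.73
Leg 4 (009°, 2064 m): east 2064 sin 9° = 322.88, north 2064 cos 9° = 2038.59
Net: 1741.24 east, 5891.52 north. Distance = √((1741.24)² + (5891.52)²) = 6143.445 m.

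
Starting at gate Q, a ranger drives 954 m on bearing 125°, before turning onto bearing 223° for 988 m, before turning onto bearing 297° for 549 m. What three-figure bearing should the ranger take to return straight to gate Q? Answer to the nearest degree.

020°

Leg 1 (125°, 954 m): east 954 sin 125° = 781.47, north 954 cos 125° = -547.19
Leg 2 (223°, 988 m): east 988 sin 223° = -673.81, north 988 cos 223° = -722.58
Leg 3 (297°, 549 m): east 549 sin 297° = -489.16, north 549 cos 297° = 249.24
Net displacement: -381.51 east, -1020.53 north. Direction back to start is (381.51, 1020.53): bearing = atan2(381.51, 1020.53) mod 360° = 20.50° ≈ 020°.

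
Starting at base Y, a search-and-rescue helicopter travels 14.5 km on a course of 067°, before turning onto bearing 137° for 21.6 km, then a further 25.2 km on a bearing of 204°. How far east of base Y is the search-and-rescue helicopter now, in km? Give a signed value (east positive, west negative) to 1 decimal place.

17.8 km

Leg 1 (067°, 14.5 km): east 14.5 sin 67° = 13.35, north 14.5 cos 67° = 5.67
Leg 2 (137°, 21.6 km): east 21.6 sin 137° = 14.73, north 21.6 cos 137° = -15.80
Leg 3 (204°, 25.2 km): east 25.2 sin 204° = -10.25, north 25.2 cos 204° = -23.02
Net east component: 17.83 km.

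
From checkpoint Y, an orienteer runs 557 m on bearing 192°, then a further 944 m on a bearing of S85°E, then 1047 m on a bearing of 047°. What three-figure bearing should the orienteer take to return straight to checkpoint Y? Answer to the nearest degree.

Leg 1 (192°, 557 m): east 557 sin 192° = -115.81, north 557 cos 192° = -544.83
Leg 2 (S85°E, 944 m): east 944 sin 95° = 940.41, north 944 cos 95° = -82.28
Leg 3 (047°, 1047 m): east 1047 sin 47° = 765.73, north 1047 cos 47° = 714.05
Net displacement: 1590.33 east, 86.95 north. Direction back to start is (-1590.33, -86.95): bearing = atan2(-1590.33, -86.95) mod 360° = 266.87° ≈ 267°.

267°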